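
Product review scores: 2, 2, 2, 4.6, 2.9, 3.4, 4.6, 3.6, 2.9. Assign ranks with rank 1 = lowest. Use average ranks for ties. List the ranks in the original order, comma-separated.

2, 2, 2, 8.5, 4.5, 6, 8.5, 7, 4.5

Sorted (ascending): 2, 2, 2, 2.9, 2.9, 3.4, 3.6, 4.6, 4.6
The 3 values of 2 occupy positions 1–3 → average rank 2.
The 2 values of 2.9 occupy positions 4–5 → average rank (4+5)/2 = 4.5.
The 2 values of 4.6 occupy positions 8–9 → average rank (8+9)/2 = 8.5.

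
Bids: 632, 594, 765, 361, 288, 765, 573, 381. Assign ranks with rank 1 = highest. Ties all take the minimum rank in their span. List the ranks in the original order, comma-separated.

3, 4, 1, 7, 8, 1, 5, 6

Sorted (descending): 765, 765, 632, 594, 573, 381, 361, 288
The 2 values of 765 occupy positions 1–2 → each gets rank 1.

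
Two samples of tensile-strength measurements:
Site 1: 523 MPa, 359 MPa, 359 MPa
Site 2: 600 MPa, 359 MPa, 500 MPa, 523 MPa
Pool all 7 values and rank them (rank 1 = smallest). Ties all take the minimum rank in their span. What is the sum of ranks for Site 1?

Sorted (ascending): 359, 359, 359, 500, 523, 523, 600
The 3 values of 359 occupy positions 1–3 → each gets rank 1.
The 2 values of 523 occupy positions 5–6 → each gets rank 5.
Site 1 values → pooled ranks: 523→5, 359→1, 359→1
Rank sum = 5 + 1 + 1 = 7

7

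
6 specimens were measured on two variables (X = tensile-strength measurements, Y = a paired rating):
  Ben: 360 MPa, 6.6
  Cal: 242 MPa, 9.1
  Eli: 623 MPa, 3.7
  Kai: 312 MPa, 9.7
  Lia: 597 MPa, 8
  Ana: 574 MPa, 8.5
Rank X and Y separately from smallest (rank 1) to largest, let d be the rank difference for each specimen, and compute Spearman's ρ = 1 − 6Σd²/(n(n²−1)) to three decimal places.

Ranks of variable 1: 3, 1, 6, 2, 5, 4
Ranks of variable 2: 2, 5, 1, 6, 3, 4
d = r₁ − r₂: 1, -4, 5, -4, 2, 0
d²: 1, 16, 25, 16, 4, 0; Σd² = 62
ρ = 1 − 6·62/(6·35) = 1 − 372/210 = -0.771

-0.771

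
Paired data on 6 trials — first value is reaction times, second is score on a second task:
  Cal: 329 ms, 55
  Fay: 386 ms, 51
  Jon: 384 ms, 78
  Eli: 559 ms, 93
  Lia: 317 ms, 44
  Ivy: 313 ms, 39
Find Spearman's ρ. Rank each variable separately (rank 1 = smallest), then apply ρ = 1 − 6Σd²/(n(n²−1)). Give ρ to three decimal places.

Ranks of variable 1: 3, 5, 4, 6, 2, 1
Ranks of variable 2: 4, 3, 5, 6, 2, 1
d = r₁ − r₂: -1, 2, -1, 0, 0, 0
d²: 1, 4, 1, 0, 0, 0; Σd² = 6
ρ = 1 − 6·6/(6·35) = 1 − 36/210 = 0.829

0.829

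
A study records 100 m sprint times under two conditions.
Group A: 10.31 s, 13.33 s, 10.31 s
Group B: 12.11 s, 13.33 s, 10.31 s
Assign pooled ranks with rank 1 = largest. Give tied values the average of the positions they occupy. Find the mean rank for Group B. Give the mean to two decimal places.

3.17

Sorted (descending): 13.33, 13.33, 12.11, 10.31, 10.31, 10.31
The 2 values of 13.33 occupy positions 1–2 → average rank (1+2)/2 = 1.5.
The 3 values of 10.31 occupy positions 4–6 → average rank 5.
Group B values → pooled ranks: 12.11→3, 13.33→1.5, 10.31→5
Mean rank = (3 + 1.5 + 5) / 3 = 3.17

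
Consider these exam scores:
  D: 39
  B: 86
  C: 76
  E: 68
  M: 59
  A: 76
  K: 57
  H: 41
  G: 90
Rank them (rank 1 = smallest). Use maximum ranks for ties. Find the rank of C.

Sorted (ascending): 39, 41, 57, 59, 68, 76, 76, 86, 90
The 2 values of 76 occupy positions 6–7 → each gets rank 7.
C has value 76 → rank 7.

7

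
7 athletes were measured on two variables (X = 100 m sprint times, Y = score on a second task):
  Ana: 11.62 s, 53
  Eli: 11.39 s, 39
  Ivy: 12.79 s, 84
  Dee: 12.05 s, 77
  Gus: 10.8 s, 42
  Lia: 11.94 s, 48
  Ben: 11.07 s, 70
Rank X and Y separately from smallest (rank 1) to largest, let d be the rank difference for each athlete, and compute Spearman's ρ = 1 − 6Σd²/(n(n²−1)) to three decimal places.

0.679

Ranks of variable 1: 4, 3, 7, 6, 1, 5, 2
Ranks of variable 2: 4, 1, 7, 6, 2, 3, 5
d = r₁ − r₂: 0, 2, 0, 0, -1, 2, -3
d²: 0, 4, 0, 0, 1, 4, 9; Σd² = 18
ρ = 1 − 6·18/(7·48) = 1 − 108/336 = 0.679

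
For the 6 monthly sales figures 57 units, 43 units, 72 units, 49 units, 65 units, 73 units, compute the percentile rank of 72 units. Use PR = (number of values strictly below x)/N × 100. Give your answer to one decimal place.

N = 6.
Strictly below 72: 4. Equal to 72: 1.
PR = 4/6 × 100 = 66.7

66.7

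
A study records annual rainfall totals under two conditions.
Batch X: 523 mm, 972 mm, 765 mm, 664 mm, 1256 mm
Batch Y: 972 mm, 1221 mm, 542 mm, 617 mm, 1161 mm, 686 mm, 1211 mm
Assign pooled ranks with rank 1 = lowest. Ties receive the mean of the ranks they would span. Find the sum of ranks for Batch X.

Sorted (ascending): 523, 542, 617, 664, 686, 765, 972, 972, 1161, 1211, 1221, 1256
The 2 values of 972 occupy positions 7–8 → average rank (7+8)/2 = 7.5.
Batch X values → pooled ranks: 523→1, 972→7.5, 765→6, 664→4, 1256→12
Rank sum = 1 + 7.5 + 6 + 4 + 12 = 30.5

30.5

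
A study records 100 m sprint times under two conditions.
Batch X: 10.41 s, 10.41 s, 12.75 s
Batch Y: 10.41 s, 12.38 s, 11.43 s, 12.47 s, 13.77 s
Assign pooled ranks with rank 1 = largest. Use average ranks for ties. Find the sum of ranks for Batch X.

Sorted (descending): 13.77, 12.75, 12.47, 12.38, 11.43, 10.41, 10.41, 10.41
The 3 values of 10.41 occupy positions 6–8 → average rank 7.
Batch X values → pooled ranks: 10.41→7, 10.41→7, 12.75→2
Rank sum = 7 + 7 + 2 = 16

16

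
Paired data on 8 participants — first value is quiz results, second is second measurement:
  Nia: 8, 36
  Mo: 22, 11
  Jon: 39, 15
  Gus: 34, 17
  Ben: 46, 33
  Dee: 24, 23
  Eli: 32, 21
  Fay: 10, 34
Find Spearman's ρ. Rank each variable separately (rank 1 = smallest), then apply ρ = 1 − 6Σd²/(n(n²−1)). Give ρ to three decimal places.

Ranks of variable 1: 1, 3, 7, 6, 8, 4, 5, 2
Ranks of variable 2: 8, 1, 2, 3, 6, 5, 4, 7
d = r₁ − r₂: -7, 2, 5, 3, 2, -1, 1, -5
d²: 49, 4, 25, 9, 4, 1, 1, 25; Σd² = 118
ρ = 1 − 6·118/(8·63) = 1 − 708/504 = -0.405

-0.405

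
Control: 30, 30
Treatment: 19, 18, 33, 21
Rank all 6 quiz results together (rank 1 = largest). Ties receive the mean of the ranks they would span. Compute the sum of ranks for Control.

5

Sorted (descending): 33, 30, 30, 21, 19, 18
The 2 values of 30 occupy positions 2–3 → average rank (2+3)/2 = 2.5.
Control values → pooled ranks: 30→2.5, 30→2.5
Rank sum = 2.5 + 2.5 = 5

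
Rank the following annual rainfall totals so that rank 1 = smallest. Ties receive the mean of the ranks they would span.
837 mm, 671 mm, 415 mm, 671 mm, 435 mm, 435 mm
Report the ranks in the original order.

Sorted (ascending): 415, 435, 435, 671, 671, 837
The 2 values of 435 occupy positions 2–3 → average rank (2+3)/2 = 2.5.
The 2 values of 671 occupy positions 4–5 → average rank (4+5)/2 = 4.5.

6, 4.5, 1, 4.5, 2.5, 2.5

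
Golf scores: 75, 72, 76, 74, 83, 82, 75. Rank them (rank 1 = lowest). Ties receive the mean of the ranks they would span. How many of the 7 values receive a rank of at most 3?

2

Sorted (ascending): 72, 74, 75, 75, 76, 82, 83
The 2 values of 75 occupy positions 3–4 → average rank (3+4)/2 = 3.5.
Ranks ≤ 3: {1, 2} → 2 values.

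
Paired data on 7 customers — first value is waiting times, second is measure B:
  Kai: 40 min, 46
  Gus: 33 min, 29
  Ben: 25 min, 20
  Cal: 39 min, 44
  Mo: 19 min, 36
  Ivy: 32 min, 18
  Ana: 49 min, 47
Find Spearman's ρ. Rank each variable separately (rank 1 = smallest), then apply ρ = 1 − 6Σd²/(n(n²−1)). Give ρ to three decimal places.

Ranks of variable 1: 6, 4, 2, 5, 1, 3, 7
Ranks of variable 2: 6, 3, 2, 5, 4, 1, 7
d = r₁ − r₂: 0, 1, 0, 0, -3, 2, 0
d²: 0, 1, 0, 0, 9, 4, 0; Σd² = 14
ρ = 1 − 6·14/(7·48) = 1 − 84/336 = 0.750

0.750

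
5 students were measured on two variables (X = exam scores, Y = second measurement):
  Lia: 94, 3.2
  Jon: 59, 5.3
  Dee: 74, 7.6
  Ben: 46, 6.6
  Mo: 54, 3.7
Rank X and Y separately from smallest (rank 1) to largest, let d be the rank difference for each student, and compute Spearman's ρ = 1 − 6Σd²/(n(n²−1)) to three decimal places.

-0.300

Ranks of variable 1: 5, 3, 4, 1, 2
Ranks of variable 2: 1, 3, 5, 4, 2
d = r₁ − r₂: 4, 0, -1, -3, 0
d²: 16, 0, 1, 9, 0; Σd² = 26
ρ = 1 − 6·26/(5·24) = 1 − 156/120 = -0.300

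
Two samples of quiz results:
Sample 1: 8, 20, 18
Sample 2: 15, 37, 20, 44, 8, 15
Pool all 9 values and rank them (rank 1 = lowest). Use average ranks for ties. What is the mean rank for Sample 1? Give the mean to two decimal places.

Sorted (ascending): 8, 8, 15, 15, 18, 20, 20, 37, 44
The 2 values of 8 occupy positions 1–2 → average rank (1+2)/2 = 1.5.
The 2 values of 15 occupy positions 3–4 → average rank (3+4)/2 = 3.5.
The 2 values of 20 occupy positions 6–7 → average rank (6+7)/2 = 6.5.
Sample 1 values → pooled ranks: 8→1.5, 20→6.5, 18→5
Mean rank = (1.5 + 6.5 + 5) / 3 = 4.33

4.33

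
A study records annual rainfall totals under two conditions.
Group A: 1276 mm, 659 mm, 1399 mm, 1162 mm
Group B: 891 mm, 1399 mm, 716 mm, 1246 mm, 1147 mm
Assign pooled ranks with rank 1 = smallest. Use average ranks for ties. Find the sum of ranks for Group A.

21.5

Sorted (ascending): 659, 716, 891, 1147, 1162, 1246, 1276, 1399, 1399
The 2 values of 1399 occupy positions 8–9 → average rank (8+9)/2 = 8.5.
Group A values → pooled ranks: 1276→7, 659→1, 1399→8.5, 1162→5
Rank sum = 7 + 1 + 8.5 + 5 = 21.5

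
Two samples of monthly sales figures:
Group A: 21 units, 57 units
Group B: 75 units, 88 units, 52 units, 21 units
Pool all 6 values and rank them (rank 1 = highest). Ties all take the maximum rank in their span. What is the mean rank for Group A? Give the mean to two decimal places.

4.50

Sorted (descending): 88, 75, 57, 52, 21, 21
The 2 values of 21 occupy positions 5–6 → each gets rank 6.
Group A values → pooled ranks: 21→6, 57→3
Mean rank = (6 + 3) / 2 = 4.50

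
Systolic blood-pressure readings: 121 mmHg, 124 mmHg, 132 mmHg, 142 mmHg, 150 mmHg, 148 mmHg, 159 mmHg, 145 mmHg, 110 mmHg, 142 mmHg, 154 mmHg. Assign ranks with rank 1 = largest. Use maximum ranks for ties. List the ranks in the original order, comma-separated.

Sorted (descending): 159, 154, 150, 148, 145, 142, 142, 132, 124, 121, 110
The 2 values of 142 occupy positions 6–7 → each gets rank 7.

10, 9, 8, 7, 3, 4, 1, 5, 11, 7, 2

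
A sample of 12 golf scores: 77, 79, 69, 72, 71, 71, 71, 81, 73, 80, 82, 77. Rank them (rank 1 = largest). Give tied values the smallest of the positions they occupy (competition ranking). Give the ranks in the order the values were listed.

Sorted (descending): 82, 81, 80, 79, 77, 77, 73, 72, 71, 71, 71, 69
The 2 values of 77 occupy positions 5–6 → each gets rank 5.
The 3 values of 71 occupy positions 9–11 → each gets rank 9.

5, 4, 12, 8, 9, 9, 9, 2, 7, 3, 1, 5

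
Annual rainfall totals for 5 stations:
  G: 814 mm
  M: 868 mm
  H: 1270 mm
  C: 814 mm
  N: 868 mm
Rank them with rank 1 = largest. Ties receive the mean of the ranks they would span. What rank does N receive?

2.5

Sorted (descending): 1270, 868, 868, 814, 814
The 2 values of 868 occupy positions 2–3 → average rank (2+3)/2 = 2.5.
The 2 values of 814 occupy positions 4–5 → average rank (4+5)/2 = 4.5.
N has value 868 mm → rank 2.5.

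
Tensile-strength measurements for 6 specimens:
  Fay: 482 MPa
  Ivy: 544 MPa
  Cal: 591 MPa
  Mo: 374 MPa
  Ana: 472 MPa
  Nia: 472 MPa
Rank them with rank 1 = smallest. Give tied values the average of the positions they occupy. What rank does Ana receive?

2.5

Sorted (ascending): 374, 472, 472, 482, 544, 591
The 2 values of 472 occupy positions 2–3 → average rank (2+3)/2 = 2.5.
Ana has value 472 MPa → rank 2.5.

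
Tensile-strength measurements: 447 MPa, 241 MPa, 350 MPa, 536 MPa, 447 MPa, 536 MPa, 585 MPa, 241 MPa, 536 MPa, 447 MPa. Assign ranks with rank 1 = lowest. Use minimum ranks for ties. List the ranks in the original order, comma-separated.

4, 1, 3, 7, 4, 7, 10, 1, 7, 4

Sorted (ascending): 241, 241, 350, 447, 447, 447, 536, 536, 536, 585
The 2 values of 241 occupy positions 1–2 → each gets rank 1.
The 3 values of 447 occupy positions 4–6 → each gets rank 4.
The 3 values of 536 occupy positions 7–9 → each gets rank 7.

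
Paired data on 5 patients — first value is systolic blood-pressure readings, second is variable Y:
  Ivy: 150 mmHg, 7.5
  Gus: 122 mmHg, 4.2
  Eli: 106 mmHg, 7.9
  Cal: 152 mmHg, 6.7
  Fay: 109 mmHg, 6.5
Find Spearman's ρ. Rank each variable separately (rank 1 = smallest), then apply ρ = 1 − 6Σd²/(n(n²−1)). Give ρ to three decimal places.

-0.200

Ranks of variable 1: 4, 3, 1, 5, 2
Ranks of variable 2: 4, 1, 5, 3, 2
d = r₁ − r₂: 0, 2, -4, 2, 0
d²: 0, 4, 16, 4, 0; Σd² = 24
ρ = 1 − 6·24/(5·24) = 1 − 144/120 = -0.200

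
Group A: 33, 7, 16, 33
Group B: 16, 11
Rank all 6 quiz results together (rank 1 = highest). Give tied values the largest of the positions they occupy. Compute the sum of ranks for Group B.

Sorted (descending): 33, 33, 16, 16, 11, 7
The 2 values of 33 occupy positions 1–2 → each gets rank 2.
The 2 values of 16 occupy positions 3–4 → each gets rank 4.
Group B values → pooled ranks: 16→4, 11→5
Rank sum = 4 + 5 = 9

9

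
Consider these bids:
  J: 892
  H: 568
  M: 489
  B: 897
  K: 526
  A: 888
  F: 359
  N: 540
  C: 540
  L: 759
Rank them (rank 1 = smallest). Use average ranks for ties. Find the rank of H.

6

Sorted (ascending): 359, 489, 526, 540, 540, 568, 759, 888, 892, 897
The 2 values of 540 occupy positions 4–5 → average rank (4+5)/2 = 4.5.
H has value 568 → rank 6.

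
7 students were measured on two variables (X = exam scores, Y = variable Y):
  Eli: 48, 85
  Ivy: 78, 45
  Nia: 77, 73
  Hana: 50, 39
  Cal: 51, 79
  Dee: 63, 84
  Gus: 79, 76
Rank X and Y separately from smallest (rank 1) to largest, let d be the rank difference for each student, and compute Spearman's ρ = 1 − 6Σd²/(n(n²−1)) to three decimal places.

Ranks of variable 1: 1, 6, 5, 2, 3, 4, 7
Ranks of variable 2: 7, 2, 3, 1, 5, 6, 4
d = r₁ − r₂: -6, 4, 2, 1, -2, -2, 3
d²: 36, 16, 4, 1, 4, 4, 9; Σd² = 74
ρ = 1 − 6·74/(7·48) = 1 − 444/336 = -0.321

-0.321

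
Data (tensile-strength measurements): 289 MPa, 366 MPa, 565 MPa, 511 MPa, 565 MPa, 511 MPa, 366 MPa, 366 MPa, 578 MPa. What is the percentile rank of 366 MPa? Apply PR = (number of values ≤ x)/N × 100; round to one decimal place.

N = 9.
Strictly below 366: 1. Equal to 366: 3.
PR = 4/9 × 100 = 44.4

44.4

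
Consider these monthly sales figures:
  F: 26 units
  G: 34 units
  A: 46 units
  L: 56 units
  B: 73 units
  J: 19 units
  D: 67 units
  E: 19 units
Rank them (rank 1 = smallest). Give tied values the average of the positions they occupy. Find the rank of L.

Sorted (ascending): 19, 19, 26, 34, 46, 56, 67, 73
The 2 values of 19 occupy positions 1–2 → average rank (1+2)/2 = 1.5.
L has value 56 units → rank 6.

6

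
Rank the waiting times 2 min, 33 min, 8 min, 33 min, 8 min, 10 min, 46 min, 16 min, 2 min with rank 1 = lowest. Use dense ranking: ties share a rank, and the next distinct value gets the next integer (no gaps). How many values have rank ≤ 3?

Sorted (ascending): 2, 2, 8, 8, 10, 16, 33, 33, 46
The 2 values of 2 share dense rank 1.
The 2 values of 8 share dense rank 2.
The 2 values of 33 share dense rank 5.
Remaining distinct values take the next consecutive integers.
Ranks ≤ 3: {1, 1, 2, 2, 3} → 5 values.

5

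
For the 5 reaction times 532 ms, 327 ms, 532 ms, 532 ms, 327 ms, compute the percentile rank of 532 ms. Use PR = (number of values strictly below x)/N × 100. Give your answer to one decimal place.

40.0

N = 5.
Strictly below 532: 2. Equal to 532: 3.
PR = 2/5 × 100 = 40.0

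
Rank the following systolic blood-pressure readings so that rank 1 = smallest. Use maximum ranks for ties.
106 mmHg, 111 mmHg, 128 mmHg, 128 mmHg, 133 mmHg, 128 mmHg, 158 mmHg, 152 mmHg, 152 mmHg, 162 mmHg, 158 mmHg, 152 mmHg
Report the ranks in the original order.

Sorted (ascending): 106, 111, 128, 128, 128, 133, 152, 152, 152, 158, 158, 162
The 3 values of 128 occupy positions 3–5 → each gets rank 5.
The 3 values of 152 occupy positions 7–9 → each gets rank 9.
The 2 values of 158 occupy positions 10–11 → each gets rank 11.

1, 2, 5, 5, 6, 5, 11, 9, 9, 12, 11, 9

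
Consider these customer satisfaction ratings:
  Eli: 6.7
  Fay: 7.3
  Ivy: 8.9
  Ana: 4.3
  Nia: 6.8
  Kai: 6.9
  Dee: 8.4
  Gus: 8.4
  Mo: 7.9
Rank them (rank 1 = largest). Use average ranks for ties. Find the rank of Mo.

4

Sorted (descending): 8.9, 8.4, 8.4, 7.9, 7.3, 6.9, 6.8, 6.7, 4.3
The 2 values of 8.4 occupy positions 2–3 → average rank (2+3)/2 = 2.5.
Mo has value 7.9 → rank 4.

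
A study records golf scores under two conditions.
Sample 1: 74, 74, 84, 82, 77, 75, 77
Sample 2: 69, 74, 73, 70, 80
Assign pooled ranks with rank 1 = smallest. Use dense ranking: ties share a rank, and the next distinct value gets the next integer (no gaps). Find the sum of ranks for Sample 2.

17

Sorted (ascending): 69, 70, 73, 74, 74, 74, 75, 77, 77, 80, 82, 84
The 3 values of 74 share dense rank 4.
The 2 values of 77 share dense rank 6.
Remaining distinct values take the next consecutive integers.
Sample 2 values → pooled ranks: 69→1, 74→4, 73→3, 70→2, 80→7
Rank sum = 1 + 4 + 3 + 2 + 7 = 17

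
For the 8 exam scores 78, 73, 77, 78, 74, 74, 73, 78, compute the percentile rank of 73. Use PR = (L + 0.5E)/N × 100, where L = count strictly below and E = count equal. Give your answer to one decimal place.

N = 8.
Strictly below 73: 0. Equal to 73: 2.
PR = (0 + 0.5·2)/8 × 100 = 12.5

12.5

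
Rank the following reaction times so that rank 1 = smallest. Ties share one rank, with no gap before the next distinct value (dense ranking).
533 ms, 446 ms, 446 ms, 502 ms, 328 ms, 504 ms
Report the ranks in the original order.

5, 2, 2, 3, 1, 4

Sorted (ascending): 328, 446, 446, 502, 504, 533
The 2 values of 446 share dense rank 2.
Remaining distinct values take the next consecutive integers.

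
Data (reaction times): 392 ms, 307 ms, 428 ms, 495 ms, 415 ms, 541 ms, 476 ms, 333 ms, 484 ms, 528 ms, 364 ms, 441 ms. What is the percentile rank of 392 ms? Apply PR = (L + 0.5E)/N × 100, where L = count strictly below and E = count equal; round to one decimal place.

N = 12.
Strictly below 392: 3. Equal to 392: 1.
PR = (3 + 0.5·1)/12 × 100 = 29.2

29.2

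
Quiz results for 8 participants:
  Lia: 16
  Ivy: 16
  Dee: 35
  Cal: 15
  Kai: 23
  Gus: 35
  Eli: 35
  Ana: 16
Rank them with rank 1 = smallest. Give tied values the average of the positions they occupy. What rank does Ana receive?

3

Sorted (ascending): 15, 16, 16, 16, 23, 35, 35, 35
The 3 values of 16 occupy positions 2–4 → average rank 3.
The 3 values of 35 occupy positions 6–8 → average rank 7.
Ana has value 16 → rank 3.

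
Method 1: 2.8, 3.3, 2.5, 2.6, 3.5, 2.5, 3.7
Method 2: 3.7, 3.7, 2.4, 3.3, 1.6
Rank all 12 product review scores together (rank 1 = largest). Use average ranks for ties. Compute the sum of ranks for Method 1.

45.5

Sorted (descending): 3.7, 3.7, 3.7, 3.5, 3.3, 3.3, 2.8, 2.6, 2.5, 2.5, 2.4, 1.6
The 3 values of 3.7 occupy positions 1–3 → average rank 2.
The 2 values of 3.3 occupy positions 5–6 → average rank (5+6)/2 = 5.5.
The 2 values of 2.5 occupy positions 9–10 → average rank (9+10)/2 = 9.5.
Method 1 values → pooled ranks: 2.8→7, 3.3→5.5, 2.5→9.5, 2.6→8, 3.5→4, 2.5→9.5, 3.7→2
Rank sum = 7 + 5.5 + 9.5 + 8 + 4 + 9.5 + 2 = 45.5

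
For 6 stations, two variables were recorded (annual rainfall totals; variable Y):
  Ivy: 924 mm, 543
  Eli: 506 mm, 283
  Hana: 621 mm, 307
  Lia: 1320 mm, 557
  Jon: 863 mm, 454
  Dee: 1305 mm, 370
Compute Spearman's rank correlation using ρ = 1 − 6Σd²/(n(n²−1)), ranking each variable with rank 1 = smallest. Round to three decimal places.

Ranks of variable 1: 4, 1, 2, 6, 3, 5
Ranks of variable 2: 5, 1, 2, 6, 4, 3
d = r₁ − r₂: -1, 0, 0, 0, -1, 2
d²: 1, 0, 0, 0, 1, 4; Σd² = 6
ρ = 1 − 6·6/(6·35) = 1 − 36/210 = 0.829

0.829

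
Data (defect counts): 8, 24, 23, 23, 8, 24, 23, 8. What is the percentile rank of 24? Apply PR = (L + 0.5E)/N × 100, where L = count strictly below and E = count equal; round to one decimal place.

N = 8.
Strictly below 24: 6. Equal to 24: 2.
PR = (6 + 0.5·2)/8 × 100 = 87.5

87.5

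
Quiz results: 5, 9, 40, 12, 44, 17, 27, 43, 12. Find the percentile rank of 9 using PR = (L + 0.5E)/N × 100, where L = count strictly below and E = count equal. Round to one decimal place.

N = 9.
Strictly below 9: 1. Equal to 9: 1.
PR = (1 + 0.5·1)/9 × 100 = 16.7

16.7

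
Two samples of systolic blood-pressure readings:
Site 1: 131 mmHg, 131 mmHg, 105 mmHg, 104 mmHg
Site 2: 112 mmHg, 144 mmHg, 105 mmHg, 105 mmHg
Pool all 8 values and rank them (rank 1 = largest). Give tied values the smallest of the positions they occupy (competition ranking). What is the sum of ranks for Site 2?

15

Sorted (descending): 144, 131, 131, 112, 105, 105, 105, 104
The 2 values of 131 occupy positions 2–3 → each gets rank 2.
The 3 values of 105 occupy positions 5–7 → each gets rank 5.
Site 2 values → pooled ranks: 112→4, 144→1, 105→5, 105→5
Rank sum = 4 + 1 + 5 + 5 = 15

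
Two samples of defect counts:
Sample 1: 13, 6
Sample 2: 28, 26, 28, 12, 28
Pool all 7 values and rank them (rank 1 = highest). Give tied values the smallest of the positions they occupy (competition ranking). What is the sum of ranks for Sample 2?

Sorted (descending): 28, 28, 28, 26, 13, 12, 6
The 3 values of 28 occupy positions 1–3 → each gets rank 1.
Sample 2 values → pooled ranks: 28→1, 26→4, 28→1, 12→6, 28→1
Rank sum = 1 + 4 + 1 + 6 + 1 = 13

13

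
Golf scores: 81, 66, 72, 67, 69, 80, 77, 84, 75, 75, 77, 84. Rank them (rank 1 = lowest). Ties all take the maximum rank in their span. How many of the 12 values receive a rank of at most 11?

10

Sorted (ascending): 66, 67, 69, 72, 75, 75, 77, 77, 80, 81, 84, 84
The 2 values of 75 occupy positions 5–6 → each gets rank 6.
The 2 values of 77 occupy positions 7–8 → each gets rank 8.
The 2 values of 84 occupy positions 11–12 → each gets rank 12.
Ranks ≤ 11: {1, 2, 3, 4, 6, 6, 8, 8, 9, 10} → 10 values.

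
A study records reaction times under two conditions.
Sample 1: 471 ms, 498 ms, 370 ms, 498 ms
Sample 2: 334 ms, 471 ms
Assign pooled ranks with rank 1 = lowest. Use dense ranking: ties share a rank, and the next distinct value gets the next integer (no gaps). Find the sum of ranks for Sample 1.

13

Sorted (ascending): 334, 370, 471, 471, 498, 498
The 2 values of 471 share dense rank 3.
The 2 values of 498 share dense rank 4.
Remaining distinct values take the next consecutive integers.
Sample 1 values → pooled ranks: 471→3, 498→4, 370→2, 498→4
Rank sum = 3 + 4 + 2 + 4 = 13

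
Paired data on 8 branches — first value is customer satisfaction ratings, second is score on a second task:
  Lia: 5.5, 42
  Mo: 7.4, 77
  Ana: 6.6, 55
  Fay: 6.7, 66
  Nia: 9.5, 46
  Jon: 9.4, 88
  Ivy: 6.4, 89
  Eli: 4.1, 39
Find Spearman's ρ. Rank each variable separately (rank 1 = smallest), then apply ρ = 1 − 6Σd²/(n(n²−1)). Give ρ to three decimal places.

Ranks of variable 1: 2, 6, 4, 5, 8, 7, 3, 1
Ranks of variable 2: 2, 6, 4, 5, 3, 7, 8, 1
d = r₁ − r₂: 0, 0, 0, 0, 5, 0, -5, 0
d²: 0, 0, 0, 0, 25, 0, 25, 0; Σd² = 50
ρ = 1 − 6·50/(8·63) = 1 − 300/504 = 0.405

0.405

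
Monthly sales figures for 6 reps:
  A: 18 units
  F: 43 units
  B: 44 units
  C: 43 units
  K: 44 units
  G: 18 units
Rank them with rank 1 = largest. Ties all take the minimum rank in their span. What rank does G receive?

Sorted (descending): 44, 44, 43, 43, 18, 18
The 2 values of 44 occupy positions 1–2 → each gets rank 1.
The 2 values of 43 occupy positions 3–4 → each gets rank 3.
The 2 values of 18 occupy positions 5–6 → each gets rank 5.
G has value 18 units → rank 5.

5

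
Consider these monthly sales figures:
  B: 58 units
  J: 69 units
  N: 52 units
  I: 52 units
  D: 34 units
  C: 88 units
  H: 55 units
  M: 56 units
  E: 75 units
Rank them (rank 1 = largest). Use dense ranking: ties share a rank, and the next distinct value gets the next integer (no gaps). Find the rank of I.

7

Sorted (descending): 88, 75, 69, 58, 56, 55, 52, 52, 34
The 2 values of 52 share dense rank 7.
Remaining distinct values take the next consecutive integers.
I has value 52 units → rank 7.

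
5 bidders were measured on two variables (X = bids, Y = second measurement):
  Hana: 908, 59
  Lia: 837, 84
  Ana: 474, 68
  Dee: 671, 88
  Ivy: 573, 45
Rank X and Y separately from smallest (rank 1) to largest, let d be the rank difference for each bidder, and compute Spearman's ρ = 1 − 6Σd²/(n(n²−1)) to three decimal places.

Ranks of variable 1: 5, 4, 1, 3, 2
Ranks of variable 2: 2, 4, 3, 5, 1
d = r₁ − r₂: 3, 0, -2, -2, 1
d²: 9, 0, 4, 4, 1; Σd² = 18
ρ = 1 − 6·18/(5·24) = 1 − 108/120 = 0.100

0.100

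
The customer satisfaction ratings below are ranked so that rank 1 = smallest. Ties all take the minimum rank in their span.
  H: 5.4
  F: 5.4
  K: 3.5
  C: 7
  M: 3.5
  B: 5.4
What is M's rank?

1

Sorted (ascending): 3.5, 3.5, 5.4, 5.4, 5.4, 7
The 2 values of 3.5 occupy positions 1–2 → each gets rank 1.
The 3 values of 5.4 occupy positions 3–5 → each gets rank 3.
M has value 3.5 → rank 1.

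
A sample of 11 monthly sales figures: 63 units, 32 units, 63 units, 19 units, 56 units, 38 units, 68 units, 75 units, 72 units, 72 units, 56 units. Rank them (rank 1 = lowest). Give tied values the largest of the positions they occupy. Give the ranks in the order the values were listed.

7, 2, 7, 1, 5, 3, 8, 11, 10, 10, 5

Sorted (ascending): 19, 32, 38, 56, 56, 63, 63, 68, 72, 72, 75
The 2 values of 56 occupy positions 4–5 → each gets rank 5.
The 2 values of 63 occupy positions 6–7 → each gets rank 7.
The 2 values of 72 occupy positions 9–10 → each gets rank 10.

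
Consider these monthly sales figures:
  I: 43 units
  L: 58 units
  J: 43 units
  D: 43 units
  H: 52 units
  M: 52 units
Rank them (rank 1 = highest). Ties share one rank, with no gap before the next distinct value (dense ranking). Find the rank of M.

2

Sorted (descending): 58, 52, 52, 43, 43, 43
The 2 values of 52 share dense rank 2.
The 3 values of 43 share dense rank 3.
Remaining distinct values take the next consecutive integers.
M has value 52 units → rank 2.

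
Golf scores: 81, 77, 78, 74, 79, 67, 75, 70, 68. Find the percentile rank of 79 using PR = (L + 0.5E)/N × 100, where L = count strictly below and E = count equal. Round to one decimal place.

N = 9.
Strictly below 79: 7. Equal to 79: 1.
PR = (7 + 0.5·1)/9 × 100 = 83.3

83.3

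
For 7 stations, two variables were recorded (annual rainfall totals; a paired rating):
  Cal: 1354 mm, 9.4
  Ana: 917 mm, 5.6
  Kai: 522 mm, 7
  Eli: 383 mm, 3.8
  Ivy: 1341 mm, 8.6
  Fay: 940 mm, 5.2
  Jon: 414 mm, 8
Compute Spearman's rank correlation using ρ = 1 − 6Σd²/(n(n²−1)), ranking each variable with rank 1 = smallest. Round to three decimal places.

0.643

Ranks of variable 1: 7, 4, 3, 1, 6, 5, 2
Ranks of variable 2: 7, 3, 4, 1, 6, 2, 5
d = r₁ − r₂: 0, 1, -1, 0, 0, 3, -3
d²: 0, 1, 1, 0, 0, 9, 9; Σd² = 20
ρ = 1 − 6·20/(7·48) = 1 − 120/336 = 0.643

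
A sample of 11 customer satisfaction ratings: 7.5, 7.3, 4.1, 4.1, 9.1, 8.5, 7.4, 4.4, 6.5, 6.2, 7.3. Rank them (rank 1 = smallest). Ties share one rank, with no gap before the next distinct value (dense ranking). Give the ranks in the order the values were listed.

7, 5, 1, 1, 9, 8, 6, 2, 4, 3, 5

Sorted (ascending): 4.1, 4.1, 4.4, 6.2, 6.5, 7.3, 7.3, 7.4, 7.5, 8.5, 9.1
The 2 values of 4.1 share dense rank 1.
The 2 values of 7.3 share dense rank 5.
Remaining distinct values take the next consecutive integers.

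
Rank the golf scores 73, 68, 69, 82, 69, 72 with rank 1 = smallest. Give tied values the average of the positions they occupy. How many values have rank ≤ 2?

1

Sorted (ascending): 68, 69, 69, 72, 73, 82
The 2 values of 69 occupy positions 2–3 → average rank (2+3)/2 = 2.5.
Ranks ≤ 2: {1} → 1 value.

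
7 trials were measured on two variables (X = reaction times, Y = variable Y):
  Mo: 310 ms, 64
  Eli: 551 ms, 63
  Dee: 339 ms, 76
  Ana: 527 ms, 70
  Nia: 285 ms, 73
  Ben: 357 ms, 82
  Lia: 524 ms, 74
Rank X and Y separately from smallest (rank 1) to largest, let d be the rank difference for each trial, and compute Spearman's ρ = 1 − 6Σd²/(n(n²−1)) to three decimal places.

Ranks of variable 1: 2, 7, 3, 6, 1, 4, 5
Ranks of variable 2: 2, 1, 6, 3, 4, 7, 5
d = r₁ − r₂: 0, 6, -3, 3, -3, -3, 0
d²: 0, 36, 9, 9, 9, 9, 0; Σd² = 72
ρ = 1 − 6·72/(7·48) = 1 − 432/336 = -0.286

-0.286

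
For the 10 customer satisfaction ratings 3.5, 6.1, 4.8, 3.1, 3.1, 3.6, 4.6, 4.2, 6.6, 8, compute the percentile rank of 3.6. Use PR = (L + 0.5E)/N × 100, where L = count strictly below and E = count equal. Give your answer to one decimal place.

N = 10.
Strictly below 3.6: 3. Equal to 3.6: 1.
PR = (3 + 0.5·1)/10 × 100 = 35.0

35.0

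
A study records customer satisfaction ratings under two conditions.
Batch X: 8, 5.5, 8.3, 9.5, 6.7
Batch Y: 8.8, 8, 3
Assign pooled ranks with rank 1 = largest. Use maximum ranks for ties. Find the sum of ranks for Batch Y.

Sorted (descending): 9.5, 8.8, 8.3, 8, 8, 6.7, 5.5, 3
The 2 values of 8 occupy positions 4–5 → each gets rank 5.
Batch Y values → pooled ranks: 8.8→2, 8→5, 3→8
Rank sum = 2 + 5 + 8 = 15

15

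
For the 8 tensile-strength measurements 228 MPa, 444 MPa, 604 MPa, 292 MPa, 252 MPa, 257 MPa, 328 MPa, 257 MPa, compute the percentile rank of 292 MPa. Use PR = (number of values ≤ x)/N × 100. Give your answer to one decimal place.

N = 8.
Strictly below 292: 4. Equal to 292: 1.
PR = 5/8 × 100 = 62.5

62.5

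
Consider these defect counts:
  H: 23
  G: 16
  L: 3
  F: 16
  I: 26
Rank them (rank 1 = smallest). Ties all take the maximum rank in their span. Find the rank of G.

3

Sorted (ascending): 3, 16, 16, 23, 26
The 2 values of 16 occupy positions 2–3 → each gets rank 3.
G has value 16 → rank 3.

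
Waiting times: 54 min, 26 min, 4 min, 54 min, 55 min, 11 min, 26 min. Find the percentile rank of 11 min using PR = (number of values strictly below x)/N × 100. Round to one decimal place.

N = 7.
Strictly below 11: 1. Equal to 11: 1.
PR = 1/7 × 100 = 14.3

14.3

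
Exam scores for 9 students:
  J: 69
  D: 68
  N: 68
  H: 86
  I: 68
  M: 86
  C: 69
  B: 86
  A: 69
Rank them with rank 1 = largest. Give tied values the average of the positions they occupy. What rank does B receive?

Sorted (descending): 86, 86, 86, 69, 69, 69, 68, 68, 68
The 3 values of 86 occupy positions 1–3 → average rank 2.
The 3 values of 69 occupy positions 4–6 → average rank 5.
The 3 values of 68 occupy positions 7–9 → average rank 8.
B has value 86 → rank 2.

2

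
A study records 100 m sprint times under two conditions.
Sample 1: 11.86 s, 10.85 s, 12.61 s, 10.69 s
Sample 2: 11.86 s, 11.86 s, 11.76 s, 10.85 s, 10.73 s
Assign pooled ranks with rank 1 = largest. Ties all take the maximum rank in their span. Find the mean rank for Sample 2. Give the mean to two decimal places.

5.60

Sorted (descending): 12.61, 11.86, 11.86, 11.86, 11.76, 10.85, 10.85, 10.73, 10.69
The 3 values of 11.86 occupy positions 2–4 → each gets rank 4.
The 2 values of 10.85 occupy positions 6–7 → each gets rank 7.
Sample 2 values → pooled ranks: 11.86→4, 11.86→4, 11.76→5, 10.85→7, 10.73→8
Mean rank = (4 + 4 + 5 + 7 + 8) / 5 = 5.60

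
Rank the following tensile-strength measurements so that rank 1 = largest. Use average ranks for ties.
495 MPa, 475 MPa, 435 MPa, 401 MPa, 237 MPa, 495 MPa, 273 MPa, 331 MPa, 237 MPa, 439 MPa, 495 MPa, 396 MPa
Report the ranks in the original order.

Sorted (descending): 495, 495, 495, 475, 439, 435, 401, 396, 331, 273, 237, 237
The 3 values of 495 occupy positions 1–3 → average rank 2.
The 2 values of 237 occupy positions 11–12 → average rank (11+12)/2 = 11.5.

2, 4, 6, 7, 11.5, 2, 10, 9, 11.5, 5, 2, 8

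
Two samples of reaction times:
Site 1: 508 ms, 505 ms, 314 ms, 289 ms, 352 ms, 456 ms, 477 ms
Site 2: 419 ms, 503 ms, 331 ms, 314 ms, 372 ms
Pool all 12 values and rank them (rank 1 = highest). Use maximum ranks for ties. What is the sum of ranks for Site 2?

Sorted (descending): 508, 505, 503, 477, 456, 419, 372, 352, 331, 314, 314, 289
The 2 values of 314 occupy positions 10–11 → each gets rank 11.
Site 2 values → pooled ranks: 419→6, 503→3, 331→9, 314→11, 372→7
Rank sum = 6 + 3 + 9 + 11 + 7 = 36

36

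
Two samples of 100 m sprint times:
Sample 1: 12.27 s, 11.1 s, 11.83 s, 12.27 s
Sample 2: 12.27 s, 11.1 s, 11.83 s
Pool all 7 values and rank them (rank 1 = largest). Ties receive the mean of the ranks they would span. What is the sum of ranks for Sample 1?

Sorted (descending): 12.27, 12.27, 12.27, 11.83, 11.83, 11.1, 11.1
The 3 values of 12.27 occupy positions 1–3 → average rank 2.
The 2 values of 11.83 occupy positions 4–5 → average rank (4+5)/2 = 4.5.
The 2 values of 11.1 occupy positions 6–7 → average rank (6+7)/2 = 6.5.
Sample 1 values → pooled ranks: 12.27→2, 11.1→6.5, 11.83→4.5, 12.27→2
Rank sum = 2 + 6.5 + 4.5 + 2 = 15

15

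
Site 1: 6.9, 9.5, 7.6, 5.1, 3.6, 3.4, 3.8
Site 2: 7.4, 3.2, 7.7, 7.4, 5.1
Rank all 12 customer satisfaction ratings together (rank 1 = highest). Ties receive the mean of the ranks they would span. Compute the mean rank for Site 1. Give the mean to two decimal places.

6.79

Sorted (descending): 9.5, 7.7, 7.6, 7.4, 7.4, 6.9, 5.1, 5.1, 3.8, 3.6, 3.4, 3.2
The 2 values of 7.4 occupy positions 4–5 → average rank (4+5)/2 = 4.5.
The 2 values of 5.1 occupy positions 7–8 → average rank (7+8)/2 = 7.5.
Site 1 values → pooled ranks: 6.9→6, 9.5→1, 7.6→3, 5.1→7.5, 3.6→10, 3.4→11, 3.8→9
Mean rank = (6 + 1 + 3 + 7.5 + 10 + 11 + 9) / 7 = 6.79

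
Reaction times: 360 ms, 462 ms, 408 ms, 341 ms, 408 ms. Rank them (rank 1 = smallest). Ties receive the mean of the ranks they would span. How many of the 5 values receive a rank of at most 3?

2

Sorted (ascending): 341, 360, 408, 408, 462
The 2 values of 408 occupy positions 3–4 → average rank (3+4)/2 = 3.5.
Ranks ≤ 3: {1, 2} → 2 values.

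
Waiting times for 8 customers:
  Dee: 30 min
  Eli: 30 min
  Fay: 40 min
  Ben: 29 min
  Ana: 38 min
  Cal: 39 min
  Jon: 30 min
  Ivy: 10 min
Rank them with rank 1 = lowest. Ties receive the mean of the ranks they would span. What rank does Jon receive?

Sorted (ascending): 10, 29, 30, 30, 30, 38, 39, 40
The 3 values of 30 occupy positions 3–5 → average rank 4.
Jon has value 30 min → rank 4.

4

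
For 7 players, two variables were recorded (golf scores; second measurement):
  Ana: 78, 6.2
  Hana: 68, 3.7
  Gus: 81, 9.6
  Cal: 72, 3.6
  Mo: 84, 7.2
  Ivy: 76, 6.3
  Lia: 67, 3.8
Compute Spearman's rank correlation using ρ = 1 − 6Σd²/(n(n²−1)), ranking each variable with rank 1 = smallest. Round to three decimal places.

Ranks of variable 1: 5, 2, 6, 3, 7, 4, 1
Ranks of variable 2: 4, 2, 7, 1, 6, 5, 3
d = r₁ − r₂: 1, 0, -1, 2, 1, -1, -2
d²: 1, 0, 1, 4, 1, 1, 4; Σd² = 12
ρ = 1 − 6·12/(7·48) = 1 − 72/336 = 0.786

0.786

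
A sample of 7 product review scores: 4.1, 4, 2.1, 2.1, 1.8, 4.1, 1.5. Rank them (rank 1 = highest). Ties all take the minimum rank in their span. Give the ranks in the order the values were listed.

1, 3, 4, 4, 6, 1, 7

Sorted (descending): 4.1, 4.1, 4, 2.1, 2.1, 1.8, 1.5
The 2 values of 4.1 occupy positions 1–2 → each gets rank 1.
The 2 values of 2.1 occupy positions 4–5 → each gets rank 4.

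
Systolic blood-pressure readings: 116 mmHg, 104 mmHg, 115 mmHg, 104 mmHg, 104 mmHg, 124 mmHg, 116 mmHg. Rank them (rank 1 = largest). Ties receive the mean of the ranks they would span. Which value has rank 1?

Sorted (descending): 124, 116, 116, 115, 104, 104, 104
The 2 values of 116 occupy positions 2–3 → average rank (2+3)/2 = 2.5.
The 3 values of 104 occupy positions 5–7 → average rank 6.
Rank 1 → value 124.

124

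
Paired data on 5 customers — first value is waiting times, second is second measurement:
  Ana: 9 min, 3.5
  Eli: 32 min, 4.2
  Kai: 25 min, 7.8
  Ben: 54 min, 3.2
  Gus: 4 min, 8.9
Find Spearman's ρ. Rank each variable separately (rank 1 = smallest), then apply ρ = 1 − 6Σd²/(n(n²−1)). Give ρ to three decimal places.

Ranks of variable 1: 2, 4, 3, 5, 1
Ranks of variable 2: 2, 3, 4, 1, 5
d = r₁ − r₂: 0, 1, -1, 4, -4
d²: 0, 1, 1, 16, 16; Σd² = 34
ρ = 1 − 6·34/(5·24) = 1 − 204/120 = -0.700

-0.700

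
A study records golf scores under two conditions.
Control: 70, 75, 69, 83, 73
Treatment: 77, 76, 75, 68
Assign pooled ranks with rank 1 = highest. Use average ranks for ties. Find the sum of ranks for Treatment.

18.5

Sorted (descending): 83, 77, 76, 75, 75, 73, 70, 69, 68
The 2 values of 75 occupy positions 4–5 → average rank (4+5)/2 = 4.5.
Treatment values → pooled ranks: 77→2, 76→3, 75→4.5, 68→9
Rank sum = 2 + 3 + 4.5 + 9 = 18.5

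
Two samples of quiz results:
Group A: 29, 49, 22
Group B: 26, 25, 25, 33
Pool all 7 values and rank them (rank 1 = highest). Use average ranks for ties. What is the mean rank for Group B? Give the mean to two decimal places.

Sorted (descending): 49, 33, 29, 26, 25, 25, 22
The 2 values of 25 occupy positions 5–6 → average rank (5+6)/2 = 5.5.
Group B values → pooled ranks: 26→4, 25→5.5, 25→5.5, 33→2
Mean rank = (4 + 5.5 + 5.5 + 2) / 4 = 4.25

4.25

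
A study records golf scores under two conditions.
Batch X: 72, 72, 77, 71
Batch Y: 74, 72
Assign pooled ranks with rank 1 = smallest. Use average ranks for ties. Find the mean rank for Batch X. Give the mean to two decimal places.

Sorted (ascending): 71, 72, 72, 72, 74, 77
The 3 values of 72 occupy positions 2–4 → average rank 3.
Batch X values → pooled ranks: 72→3, 72→3, 77→6, 71→1
Mean rank = (3 + 3 + 6 + 1) / 4 = 3.25

3.25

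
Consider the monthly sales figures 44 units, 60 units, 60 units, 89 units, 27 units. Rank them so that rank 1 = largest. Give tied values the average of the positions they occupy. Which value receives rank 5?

27

Sorted (descending): 89, 60, 60, 44, 27
The 2 values of 60 occupy positions 2–3 → average rank (2+3)/2 = 2.5.
Rank 5 → value 27.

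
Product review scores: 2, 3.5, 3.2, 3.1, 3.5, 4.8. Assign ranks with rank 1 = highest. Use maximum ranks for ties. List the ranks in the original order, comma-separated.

6, 3, 4, 5, 3, 1

Sorted (descending): 4.8, 3.5, 3.5, 3.2, 3.1, 2
The 2 values of 3.5 occupy positions 2–3 → each gets rank 3.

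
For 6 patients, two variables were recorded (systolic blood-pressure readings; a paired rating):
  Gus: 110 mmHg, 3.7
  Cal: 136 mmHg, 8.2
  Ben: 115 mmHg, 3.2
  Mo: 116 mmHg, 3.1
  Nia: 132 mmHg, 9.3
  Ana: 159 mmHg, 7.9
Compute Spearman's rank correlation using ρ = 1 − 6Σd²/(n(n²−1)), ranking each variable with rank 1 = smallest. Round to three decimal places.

Ranks of variable 1: 1, 5, 2, 3, 4, 6
Ranks of variable 2: 3, 5, 2, 1, 6, 4
d = r₁ − r₂: -2, 0, 0, 2, -2, 2
d²: 4, 0, 0, 4, 4, 4; Σd² = 16
ρ = 1 − 6·16/(6·35) = 1 − 96/210 = 0.543

0.543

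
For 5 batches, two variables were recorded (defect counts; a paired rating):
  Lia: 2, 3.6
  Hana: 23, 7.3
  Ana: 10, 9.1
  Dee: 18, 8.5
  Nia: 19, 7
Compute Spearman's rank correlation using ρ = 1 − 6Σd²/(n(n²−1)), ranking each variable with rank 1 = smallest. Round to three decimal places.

0.100

Ranks of variable 1: 1, 5, 2, 3, 4
Ranks of variable 2: 1, 3, 5, 4, 2
d = r₁ − r₂: 0, 2, -3, -1, 2
d²: 0, 4, 9, 1, 4; Σd² = 18
ρ = 1 − 6·18/(5·24) = 1 − 108/120 = 0.100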